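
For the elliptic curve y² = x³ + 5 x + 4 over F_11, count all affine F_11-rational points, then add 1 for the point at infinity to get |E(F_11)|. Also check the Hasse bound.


Affine points = {(0, 2), (0, 9), (2, 0), (4, 0), (5, 0), (10, 3), (10, 8)}; affine count = 7; |E(F_11)| = 8.

Discriminant check: Δ ∝ 4a³ + 27b² = 4·5³ + 27·4² = 4·125 + 27·16 ≡ 8 (mod 11). Nonzero ⇒ E is nonsingular.
For each x ∈ F_11, compute rhs = x³ + 5·x + 4 mod 11, then count y ∈ F_11 with y² ≡ rhs.
  x = 0: rhs = 4, matching y values: 2, 9 (2 points).
  x = 1: rhs = 10, matching y values: none (0 points).
  x = 2: rhs = 0, matching y values: 0 (1 points).
  x = 3: rhs = 2, matching y values: none (0 points).
  x = 4: rhs = 0, matching y values: 0 (1 points).
  x = 5: rhs = 0, matching y values: 0 (1 points).
  x = 6: rhs = 8, matching y values: none (0 points).
  x = 7: rhs = 8, matching y values: none (0 points).
  x = 8: rhs = 6, matching y values: none (0 points).
  x = 9: rhs = 8, matching y values: none (0 points).
  x = 10: rhs = 9, matching y values: 3, 8 (2 points).
Total affine count: 7.
Full point count |E(F_11)| = 7 + 1 = 8.
Hasse bound: |8 − (11+1)| = |-4| = 4 ≤ 2√11 ≈ 6.6332 ✓.


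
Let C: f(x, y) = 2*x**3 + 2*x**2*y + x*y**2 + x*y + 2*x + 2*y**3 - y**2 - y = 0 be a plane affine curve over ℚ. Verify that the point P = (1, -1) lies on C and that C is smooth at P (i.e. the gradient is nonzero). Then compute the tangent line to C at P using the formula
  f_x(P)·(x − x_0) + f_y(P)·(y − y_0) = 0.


Tangent line at P: 4*x + 8*y + 4 = 0.

Step 1: f(1, -1) = 0, so P lies on C.
Step 2: partial derivatives
  f_x(x, y) = 6*x**2 + 4*x*y + y**2 + y + 2, f_y(x, y) = 2*x**2 + 2*x*y + x + 6*y**2 - 2*y - 1.
  f_x(P) = 4, f_y(P) = 8 (gradient nonzero, so P is smooth).
Step 3: tangent line at P: 4·(x − 1) + 8·(y − -1) = 0.
Expanding: 4*x + 8*y + 4 = 0.


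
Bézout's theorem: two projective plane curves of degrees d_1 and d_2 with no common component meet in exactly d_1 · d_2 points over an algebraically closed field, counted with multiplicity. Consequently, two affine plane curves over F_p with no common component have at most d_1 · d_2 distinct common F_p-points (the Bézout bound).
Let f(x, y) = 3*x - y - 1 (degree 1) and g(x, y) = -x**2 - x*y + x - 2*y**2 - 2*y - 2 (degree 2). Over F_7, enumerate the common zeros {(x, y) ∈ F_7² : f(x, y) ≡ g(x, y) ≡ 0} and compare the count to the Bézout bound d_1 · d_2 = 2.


Common zeros: {(4, 4)}; count = 1; Bézout bound = 2.

deg(f) = 1, deg(g) = 2, so Bézout bound = 2.
Scan x ∈ F_7. For each x, list the y ∈ F_7 with f(x, y) ≡ 0 and those with g(x, y) ≡ 0 (mod 7); the common zeros in that column are the intersection.
  x = 0: f ≡ 0 at y ∈ {6}; g ≡ 0 at y ∈ {2, 4}; common: ∅.
  x = 1: f ≡ 0 at y ∈ {2}; g ≡ 0 at y ∈ {1}; common: ∅.
  x = 2: f ≡ 0 at y ∈ {5}; g ≡ 0 at y ∈ ∅; common: ∅.
  x = 3: f ≡ 0 at y ∈ {1}; g ≡ 0 at y ∈ ∅; common: ∅.
  x = 4: f ≡ 0 at y ∈ {4}; g ≡ 0 at y ∈ {0, 4}; common: {4}.
  x = 5: f ≡ 0 at y ∈ {0}; g ≡ 0 at y ∈ ∅; common: ∅.
  x = 6: f ≡ 0 at y ∈ {3}; g ≡ 0 at y ∈ {1, 2}; common: ∅.
Collecting: common zeros = {(4, 4)}, so the count is 1.
Comparison with the Bézout bound: 1 ≤ 2 = deg(f)·deg(g), as expected for curves with no common component (the affine F_7-count falls short of the bound because intersections may lie at infinity, over extension fields, or carry multiplicity).


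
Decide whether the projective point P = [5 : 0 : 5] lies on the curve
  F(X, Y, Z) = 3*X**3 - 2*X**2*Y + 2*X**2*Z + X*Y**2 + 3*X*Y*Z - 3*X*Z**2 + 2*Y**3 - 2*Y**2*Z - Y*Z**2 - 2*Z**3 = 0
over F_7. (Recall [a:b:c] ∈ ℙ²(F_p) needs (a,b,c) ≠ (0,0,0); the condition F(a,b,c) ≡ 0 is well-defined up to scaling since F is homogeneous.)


F(5,0,5) ≡ 0 (mod 7); P is on the curve.

Evaluate F(5, 0, 5) term-by-term (mod 7).
  3*X**3 ↦ 3·125·1·1 = 375
  -2*X**2*Y ↦ -2·25·0·1 = 0
  2*X**2*Z ↦ 2·25·1·5 = 250
  X*Y**2 ↦ 1·5·0·1 = 0
  3*X*Y*Z ↦ 3·5·0·5 = 0
  -3*X*Z**2 ↦ -3·5·1·25 = -375
  2*Y**3 ↦ 2·1·0·1 = 0
  -2*Y**2*Z ↦ -2·1·0·5 = 0
  -Y*Z**2 ↦ -1·1·0·25 = 0
  -2*Z**3 ↦ -2·1·1·125 = -250
Sum: F(5, 0, 5) = (375) + (0) + (250) + (0) + (0) + (-375) + (0) + (0) + (0) + (-250) = 0.
Reducing mod 7: 0 ≡ 0 (mod 7).
Since F(a, b, c) ≡ 0 (mod 7), P lies on the curve.


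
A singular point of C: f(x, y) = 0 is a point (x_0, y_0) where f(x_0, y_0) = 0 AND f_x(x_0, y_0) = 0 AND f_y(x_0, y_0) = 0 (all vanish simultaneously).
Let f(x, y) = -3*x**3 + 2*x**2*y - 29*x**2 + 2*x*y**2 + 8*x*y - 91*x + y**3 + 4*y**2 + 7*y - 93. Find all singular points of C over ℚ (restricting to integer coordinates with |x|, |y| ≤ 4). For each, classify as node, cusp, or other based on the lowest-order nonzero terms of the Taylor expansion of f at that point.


Singular points: {(-3, 1)}; classification: cusp.

Compute partial derivatives:
  f_x = -9*x**2 + 4*x*y - 58*x + 2*y**2 + 8*y - 91.
  f_y = 2*x**2 + 4*x*y + 8*x + 3*y**2 + 8*y + 7.
Scan x_0 ∈ {−4, ..., 4}. For each x_0, f_y(x_0, y) is a polynomial in y; find its integer roots y ∈ {−4, ..., 4}, then test f_x and f at those candidates.
  x = -4: f_y(-4, y) = 3*y**2 - 8*y + 7; no integer root y with |y| ≤ 4.
  x = -3: f_y(-3, y) = 3*y**2 - 4*y + 1; vanishes at y ∈ {1}. (-3, 1): f_x = 0, f = 0 — SINGULAR.
  x = -2: f_y(-2, y) = 3*y**2 - 1; no integer root y with |y| ≤ 4.
  x = -1: f_y(-1, y) = 3*y**2 + 4*y + 1; vanishes at y ∈ {-1}. (-1, -1): f_x = -44 ≠ 0.
  x = 0: f_y(0, y) = 3*y**2 + 8*y + 7; no integer root y with |y| ≤ 4.
  x = 1: f_y(1, y) = 3*y**2 + 12*y + 17; no integer root y with |y| ≤ 4.
  x = 2: f_y(2, y) = 3*y**2 + 16*y + 31; no integer root y with |y| ≤ 4.
  x = 3: f_y(3, y) = 3*y**2 + 20*y + 49; no integer root y with |y| ≤ 4.
  x = 4: f_y(4, y) = 3*y**2 + 24*y + 71; no integer root y with |y| ≤ 4.
Only singular point on the grid: (-3, 1).
Classify: substitute x = -3 + u, y = 1 + v and expand: f = -3*u**3 + 2*u**2*v + 2*u*v**2 + v**3 + v**2.
No constant or linear terms (consistent with a singular point). Quadratic part: v**2. Cubic part: -3*u**3 + 2*u**2*v + 2*u*v**2 + v**3.
The quadratic part v**2 is a perfect square, so there is a single (double) tangent line v = 0, i.e. y = 1. Restricting the cubic part to that line (v = 0) leaves -3*u**3 ≠ 0, so f is not divisible by v and the branch is v² ≈ 3*u**3 to lowest order — this is a cusp.
Classification: cusp.


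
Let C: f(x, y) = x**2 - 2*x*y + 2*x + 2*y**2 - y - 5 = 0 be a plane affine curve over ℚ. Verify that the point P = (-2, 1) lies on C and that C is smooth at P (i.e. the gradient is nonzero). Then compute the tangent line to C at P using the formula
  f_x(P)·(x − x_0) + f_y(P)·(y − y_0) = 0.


Tangent line at P: -4*x + 7*y - 15 = 0.

Step 1: f(-2, 1) = 0, so P lies on C.
Step 2: partial derivatives
  f_x(x, y) = 2*x - 2*y + 2, f_y(x, y) = -2*x + 4*y - 1.
  f_x(P) = -4, f_y(P) = 7 (gradient nonzero, so P is smooth).
Step 3: tangent line at P: -4·(x − -2) + 7·(y − 1) = 0.
Expanding: -4*x + 7*y - 15 = 0.


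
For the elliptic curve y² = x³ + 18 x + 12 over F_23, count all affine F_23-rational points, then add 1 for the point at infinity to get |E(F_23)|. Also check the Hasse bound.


Affine points = {(0, 9), (0, 14), (1, 10), (1, 13), (3, 1), (3, 22), (8, 1), (8, 22), (9, 11), (9, 12), (11, 0), (12, 1), (12, 22), (14, 8), (14, 15), (15, 0), (16, 7), (16, 16), (18, 2), (18, 21), (20, 0), (22, 4), (22, 19)}; affine count = 23; |E(F_23)| = 24.

Discriminant check: Δ ∝ 4a³ + 27b² = 4·18³ + 27·12² = 4·5832 + 27·144 ≡ 7 (mod 23). Nonzero ⇒ E is nonsingular.
For each x ∈ F_23, compute rhs = x³ + 18·x + 12 mod 23, then count y ∈ F_23 with y² ≡ rhs.
  x = 0: rhs = 12, matching y values: 9, 14 (2 points).
  x = 1: rhs = 8, matching y values: 10, 13 (2 points).
  x = 2: rhs = 10, matching y values: none (0 points).
  x = 3: rhs = 1, matching y values: 1, 22 (2 points).
  x = 4: rhs = 10, matching y values: none (0 points).
  x = 5: rhs = 20, matching y values: none (0 points).
  x = 6: rhs = 14, matching y values: none (0 points).
  x = 7: rhs = 21, matching y values: none (0 points).
  x = 8: rhs = 1, matching y values: 1, 22 (2 points).
  x = 9: rhs = 6, matching y values: 11, 12 (2 points).
  x = 10: rhs = 19, matching y values: none (0 points).
  x = 11: rhs = 0, matching y values: 0 (1 points).
  x = 12: rhs = 1, matching y values: 1, 22 (2 points).
  x = 13: rhs = 5, matching y values: none (0 points).
  x = 14: rhs = 18, matching y values: 8, 15 (2 points).
  x = 15: rhs = 0, matching y values: 0 (1 points).
  x = 16: rhs = 3, matching y values: 7, 16 (2 points).
  x = 17: rhs = 10, matching y values: none (0 points).
  x = 18: rhs = 4, matching y values: 2, 21 (2 points).
  x = 19: rhs = 14, matching y values: none (0 points).
  x = 20: rhs = 0, matching y values: 0 (1 points).
  x = 21: rhs = 14, matching y values: none (0 points).
  x = 22: rhs = 16, matching y values: 4, 19 (2 points).
Total affine count: 23.
Full point count |E(F_23)| = 23 + 1 = 24.
Hasse bound: |24 − (23+1)| = |0| = 0 ≤ 2√23 ≈ 9.5917 ✓.


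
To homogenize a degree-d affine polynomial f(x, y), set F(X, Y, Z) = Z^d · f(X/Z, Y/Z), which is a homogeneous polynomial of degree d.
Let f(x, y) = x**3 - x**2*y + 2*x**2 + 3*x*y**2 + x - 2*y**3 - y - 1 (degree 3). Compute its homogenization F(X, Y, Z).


F(X, Y, Z) = X**3 - X**2*Y + 2*X**2*Z + 3*X*Y**2 + X*Z**2 - 2*Y**3 - Y*Z**2 - Z**3

deg(f) = 3.
Substitute x = X/Z, y = Y/Z into f, then multiply by Z^3.
  monomial 1·x^3·y^0 ↦ 1·X^3·Y^0·Z^0.
  monomial -1·x^2·y^1 ↦ -1·X^2·Y^1·Z^0.
  monomial 2·x^2·y^0 ↦ 2·X^2·Y^0·Z^1.
  monomial 3·x^1·y^2 ↦ 3·X^1·Y^2·Z^0.
  monomial 1·x^1·y^0 ↦ 1·X^1·Y^0·Z^2.
  monomial -2·x^0·y^3 ↦ -2·X^0·Y^3·Z^0.
  monomial -1·x^0·y^1 ↦ -1·X^0·Y^1·Z^2.
  monomial -1·x^0·y^0 ↦ -1·X^0·Y^0·Z^3.
Collecting: F(X, Y, Z) = X**3 - X**2*Y + 2*X**2*Z + 3*X*Y**2 + X*Z**2 - 2*Y**3 - Y*Z**2 - Z**3.


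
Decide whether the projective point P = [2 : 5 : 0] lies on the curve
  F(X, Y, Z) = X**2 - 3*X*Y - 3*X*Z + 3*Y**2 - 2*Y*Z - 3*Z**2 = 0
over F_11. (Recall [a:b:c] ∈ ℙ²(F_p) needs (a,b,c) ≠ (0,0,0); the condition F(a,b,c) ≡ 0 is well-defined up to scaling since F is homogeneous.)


F(2,5,0) ≡ 5 (mod 11); P is NOT on the curve.

Evaluate F(2, 5, 0) term-by-term (mod 11).
  X**2 ↦ 1·4·1·1 = 4
  -3*X*Y ↦ -3·2·5·1 = -30
  -3*X*Z ↦ -3·2·1·0 = 0
  3*Y**2 ↦ 3·1·25·1 = 75
  -2*Y*Z ↦ -2·1·5·0 = 0
  -3*Z**2 ↦ -3·1·1·0 = 0
Sum: F(2, 5, 0) = (4) + (-30) + (0) + (75) + (0) + (0) = 49.
Reducing mod 11: 49 ≡ 5 (mod 11).
Since F(a, b, c) ≡ 5 ≠ 0 (mod 11), P does NOT lie on the curve.


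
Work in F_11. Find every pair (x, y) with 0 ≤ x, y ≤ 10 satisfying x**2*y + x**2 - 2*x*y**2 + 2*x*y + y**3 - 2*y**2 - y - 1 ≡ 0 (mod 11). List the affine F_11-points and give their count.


Affine F_11-points: {(1, 0), (2, 8), (2, 10), (3, 4), (4, 4), (6, 3), (8, 3), (8, 7), (8, 8), (10, 0)}; count = 10.

For each of the 121 pairs (x, y) ∈ F_11², evaluate f(x, y) mod 11. Record the zeros.
  x = 0: [0↦10, 1↦8, 2↦8, 3↦5, 4↦5, 5↦3, 6↦5, 7↦6, 8↦1, 9↦7, 10↦8]  zeros at y ∈ ∅
  x = 1: [0↦0, 1↦10, 2↦7, 3↦8, 4↦8, 5↦2, 6↦7, 7↦7, 8↦8, 9↦5, 10↦4]  zeros at y ∈ {0}
  x = 2: [0↦3, 1↦5, 2↦1, 3↦8, 4↦10, 5↦2, 6↦1, 7↦2, 8↦0, 9↦1, 10↦0]  zeros at y ∈ {8, 10}
  x = 3: [0↦8, 1↦4, 2↦1, 3↦5, 4↦0, 5↦3, 6↦9, 7↦2, 8↦10, 9↦6, 10↦7]  zeros at y ∈ {4}
  x = 4: [0↦4, 1↦7, 2↦7, 3↦10, 4↦0, 5↦5, 6↦9, 7↦7, 8↦5, 9↦9, 10↦3]  zeros at y ∈ {4}
  x = 5: [0↦2, 1↦3, 2↦8, 3↦1, 4↦10, 5↦8, 6↦1, 7↦6, 8↦7, 9↦10, 10↦10]  zeros at y ∈ ∅
  x = 6: [0↦2, 1↦3, 2↦4, 3↦0, 4↦8, 5↦1, 6↦7, 7↦10, 8↦5, 9↦9, 10↦6]  zeros at y ∈ {3}
  x = 7: [0↦4, 1↦7, 2↦6, 3↦7, 4↦5, 5↦6, 6↦5, 7↦8, 8↦10, 9↦6, 10↦2]  zeros at y ∈ ∅
  x = 8: [0↦8, 1↦4, 2↦3, 3↦0, 4↦1, 5↦1, 6↦6, 7↦0, 8↦0, 9↦1, 10↦9]  zeros at y ∈ {3, 7, 8}
  x = 9: [0↦3, 1↦5, 2↦6, 3↦1, 4↦7, 5↦8, 6↦10, 7↦8, 8↦8, 9↦5, 10↦5]  zeros at y ∈ ∅
  x = 10: [0↦0, 1↦10, 2↦4, 3↦10, 4↦1, 5↦5, 6↦6, 7↦10, 8↦1, 9↦7, 10↦1]  zeros at y ∈ {0}
Collecting zeros: affine points = {(1, 0), (2, 8), (2, 10), (3, 4), (4, 4), (6, 3), (8, 3), (8, 7), (8, 8), (10, 0)}.
Total count |C(F_11)_aff| = 10.


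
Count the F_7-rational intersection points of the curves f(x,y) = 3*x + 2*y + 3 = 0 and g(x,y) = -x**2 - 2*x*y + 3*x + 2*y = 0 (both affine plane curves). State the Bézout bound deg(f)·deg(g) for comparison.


Common zeros: ∅; count = 0; Bézout bound = 2.

deg(f) = 1, deg(g) = 2, so Bézout bound = 2.
Scan x ∈ F_7. For each x, list the y ∈ F_7 with f(x, y) ≡ 0 and those with g(x, y) ≡ 0 (mod 7); the common zeros in that column are the intersection.
  x = 0: f ≡ 0 at y ∈ {2}; g ≡ 0 at y ∈ {0}; common: ∅.
  x = 1: f ≡ 0 at y ∈ {4}; g ≡ 0 at y ∈ ∅; common: ∅.
  x = 2: f ≡ 0 at y ∈ {6}; g ≡ 0 at y ∈ {1}; common: ∅.
  x = 3: f ≡ 0 at y ∈ {1}; g ≡ 0 at y ∈ {0}; common: ∅.
  x = 4: f ≡ 0 at y ∈ {3}; g ≡ 0 at y ∈ {4}; common: ∅.
  x = 5: f ≡ 0 at y ∈ {5}; g ≡ 0 at y ∈ {4}; common: ∅.
  x = 6: f ≡ 0 at y ∈ {0}; g ≡ 0 at y ∈ {1}; common: ∅.
Collecting: common zeros = ∅, so the count is 0.
Comparison with the Bézout bound: 0 ≤ 2 = deg(f)·deg(g), as expected for curves with no common component (the affine F_7-count falls short of the bound because intersections may lie at infinity, over extension fields, or carry multiplicity).


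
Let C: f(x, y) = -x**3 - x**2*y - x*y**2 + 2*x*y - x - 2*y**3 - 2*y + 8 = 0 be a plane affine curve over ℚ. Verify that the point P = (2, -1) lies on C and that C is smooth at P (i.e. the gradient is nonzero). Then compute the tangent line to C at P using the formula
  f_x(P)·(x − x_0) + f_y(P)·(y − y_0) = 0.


Tangent line at P: -12*x - 4*y + 20 = 0.

Step 1: f(2, -1) = 0, so P lies on C.
Step 2: partial derivatives
  f_x(x, y) = -3*x**2 - 2*x*y - y**2 + 2*y - 1, f_y(x, y) = -x**2 - 2*x*y + 2*x - 6*y**2 - 2.
  f_x(P) = -12, f_y(P) = -4 (gradient nonzero, so P is smooth).
Step 3: tangent line at P: -12·(x − 2) + -4·(y − -1) = 0.
Expanding: -12*x - 4*y + 20 = 0.


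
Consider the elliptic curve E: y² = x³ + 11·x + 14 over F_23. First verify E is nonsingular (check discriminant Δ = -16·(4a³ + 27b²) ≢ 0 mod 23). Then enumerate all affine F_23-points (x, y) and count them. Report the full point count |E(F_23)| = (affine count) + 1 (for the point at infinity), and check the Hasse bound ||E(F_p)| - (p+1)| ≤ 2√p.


Affine points = {(1, 7), (1, 16), (8, 4), (8, 19), (13, 10), (13, 13), (15, 9), (15, 14), (16, 10), (16, 13), (17, 10), (17, 13), (18, 8), (18, 15), (20, 0), (22, 5), (22, 18)}; affine count = 17; |E(F_23)| = 18.

Discriminant check: Δ ∝ 4a³ + 27b² = 4·11³ + 27·14² = 4·1331 + 27·196 ≡ 13 (mod 23). Nonzero ⇒ E is nonsingular.
For each x ∈ F_23, compute rhs = x³ + 11·x + 14 mod 23, then count y ∈ F_23 with y² ≡ rhs.
  x = 0: rhs = 14, matching y values: none (0 points).
  x = 1: rhs = 3, matching y values: 7, 16 (2 points).
  x = 2: rhs = 21, matching y values: none (0 points).
  x = 3: rhs = 5, matching y values: none (0 points).
  x = 4: rhs = 7, matching y values: none (0 points).
  x = 5: rhs = 10, matching y values: none (0 points).
  x = 6: rhs = 20, matching y values: none (0 points).
  x = 7: rhs = 20, matching y values: none (0 points).
  x = 8: rhs = 16, matching y values: 4, 19 (2 points).
  x = 9: rhs = 14, matching y values: none (0 points).
  x = 10: rhs = 20, matching y values: none (0 points).
  x = 11: rhs = 17, matching y values: none (0 points).
  x = 12: rhs = 11, matching y values: none (0 points).
  x = 13: rhs = 8, matching y values: 10, 13 (2 points).
  x = 14: rhs = 14, matching y values: none (0 points).
  x = 15: rhs = 12, matching y values: 9, 14 (2 points).
  x = 16: rhs = 8, matching y values: 10, 13 (2 points).
  x = 17: rhs = 8, matching y values: 10, 13 (2 points).
  x = 18: rhs = 18, matching y values: 8, 15 (2 points).
  x = 19: rhs = 21, matching y values: none (0 points).
  x = 20: rhs = 0, matching y values: 0 (1 points).
  x = 21: rhs = 7, matching y values: none (0 points).
  x = 22: rhs = 2, matching y values: 5, 18 (2 points).
Total affine count: 17.
Full point count |E(F_23)| = 17 + 1 = 18.
Hasse bound: |18 − (23+1)| = |-6| = 6 ≤ 2√23 ≈ 9.5917 ✓.


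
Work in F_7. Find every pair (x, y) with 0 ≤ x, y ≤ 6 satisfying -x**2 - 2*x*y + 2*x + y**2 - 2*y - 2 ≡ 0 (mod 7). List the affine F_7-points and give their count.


Affine F_7-points: {(2, 1), (2, 5), (3, 4), (4, 5), (5, 1), (5, 4)}; count = 6.

For each of the 49 pairs (x, y) ∈ F_7², evaluate f(x, y) mod 7. Record the zeros.
  x = 0: [0↦5, 1↦4, 2↦5, 3↦1, 4↦6, 5↦6, 6↦1]  zeros at y ∈ ∅
  x = 1: [0↦6, 1↦3, 2↦2, 3↦3, 4↦6, 5↦4, 6↦4]  zeros at y ∈ ∅
  x = 2: [0↦5, 1↦0, 2↦4, 3↦3, 4↦4, 5↦0, 6↦5]  zeros at y ∈ {1, 5}
  x = 3: [0↦2, 1↦2, 2↦4, 3↦1, 4↦0, 5↦1, 6↦4]  zeros at y ∈ {4}
  x = 4: [0↦4, 1↦2, 2↦2, 3↦4, 4↦1, 5↦0, 6↦1]  zeros at y ∈ {5}
  x = 5: [0↦4, 1↦0, 2↦5, 3↦5, 4↦0, 5↦4, 6↦3]  zeros at y ∈ {1, 4}
  x = 6: [0↦2, 1↦3, 2↦6, 3↦4, 4↦4, 5↦6, 6↦3]  zeros at y ∈ ∅
Collecting zeros: affine points = {(2, 1), (2, 5), (3, 4), (4, 5), (5, 1), (5, 4)}.
Total count |C(F_7)_aff| = 6.


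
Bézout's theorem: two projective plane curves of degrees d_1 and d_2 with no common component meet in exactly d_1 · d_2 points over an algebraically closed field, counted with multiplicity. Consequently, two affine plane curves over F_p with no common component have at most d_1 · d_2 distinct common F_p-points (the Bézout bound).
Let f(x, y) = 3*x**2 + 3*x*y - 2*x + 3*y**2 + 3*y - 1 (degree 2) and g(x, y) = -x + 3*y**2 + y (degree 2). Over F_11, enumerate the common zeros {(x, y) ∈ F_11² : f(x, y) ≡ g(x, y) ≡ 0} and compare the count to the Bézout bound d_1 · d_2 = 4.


Common zeros: ∅; count = 0; Bézout bound = 4.

deg(f) = 2, deg(g) = 2, so Bézout bound = 4.
Scan x ∈ F_11. For each x, list the y ∈ F_11 with f(x, y) ≡ 0 and those with g(x, y) ≡ 0 (mod 11); the common zeros in that column are the intersection.
  x = 0: f ≡ 0 at y ∈ ∅; g ≡ 0 at y ∈ {0, 7}; common: ∅.
  x = 1: f ≡ 0 at y ∈ {0, 9}; g ≡ 0 at y ∈ ∅; common: ∅.
  x = 2: f ≡ 0 at y ∈ ∅; g ≡ 0 at y ∈ {8, 10}; common: ∅.
  x = 3: f ≡ 0 at y ∈ {8, 10}; g ≡ 0 at y ∈ {2, 5}; common: ∅.
  x = 4: f ≡ 0 at y ∈ ∅; g ≡ 0 at y ∈ {1, 6}; common: ∅.
  x = 5: f ≡ 0 at y ∈ ∅; g ≡ 0 at y ∈ ∅; common: ∅.
  x = 6: f ≡ 0 at y ∈ {5, 10}; g ≡ 0 at y ∈ ∅; common: ∅.
  x = 7: f ≡ 0 at y ∈ {0, 3}; g ≡ 0 at y ∈ ∅; common: ∅.
  x = 8: f ≡ 0 at y ∈ {5, 8}; g ≡ 0 at y ∈ {3, 4}; common: ∅.
  x = 9: f ≡ 0 at y ∈ {3, 9}; g ≡ 0 at y ∈ ∅; common: ∅.
  x = 10: f ≡ 0 at y ∈ ∅; g ≡ 0 at y ∈ {9}; common: ∅.
Collecting: common zeros = ∅, so the count is 0.
Comparison with the Bézout bound: 0 ≤ 4 = deg(f)·deg(g), as expected for curves with no common component (the affine F_11-count falls short of the bound because intersections may lie at infinity, over extension fields, or carry multiplicity).


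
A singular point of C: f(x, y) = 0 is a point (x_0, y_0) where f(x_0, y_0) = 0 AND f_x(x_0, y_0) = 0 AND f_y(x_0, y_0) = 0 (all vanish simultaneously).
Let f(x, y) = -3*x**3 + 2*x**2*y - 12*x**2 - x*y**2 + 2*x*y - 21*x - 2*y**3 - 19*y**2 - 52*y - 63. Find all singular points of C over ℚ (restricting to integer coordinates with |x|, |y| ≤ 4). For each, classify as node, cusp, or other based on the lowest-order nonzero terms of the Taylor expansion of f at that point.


Singular points: {(-2, -3)}; classification: cusp.

Compute partial derivatives:
  f_x = -9*x**2 + 4*x*y - 24*x - y**2 + 2*y - 21.
  f_y = 2*x**2 - 2*x*y + 2*x - 6*y**2 - 38*y - 52.
Scan x_0 ∈ {−4, ..., 4}. For each x_0, f_y(x_0, y) is a polynomial in y; find its integer roots y ∈ {−4, ..., 4}, then test f_x and f at those candidates.
  x = -4: f_y(-4, y) = -6*y**2 - 30*y - 28; no integer root y with |y| ≤ 4.
  x = -3: f_y(-3, y) = -6*y**2 - 32*y - 40; vanishes at y ∈ {-2}. (-3, -2): f_x = -14 ≠ 0.
  x = -2: f_y(-2, y) = -6*y**2 - 34*y - 48; vanishes at y ∈ {-3}. (-2, -3): f_x = 0, f = 0 — SINGULAR.
  x = -1: f_y(-1, y) = -6*y**2 - 36*y - 52; no integer root y with |y| ≤ 4.
  x = 0: f_y(0, y) = -6*y**2 - 38*y - 52; vanishes at y ∈ {-2}. (0, -2): f_x = -29 ≠ 0.
  x = 1: f_y(1, y) = -6*y**2 - 40*y - 48; no integer root y with |y| ≤ 4.
  x = 2: f_y(2, y) = -6*y**2 - 42*y - 40; no integer root y with |y| ≤ 4.
  x = 3: f_y(3, y) = -6*y**2 - 44*y - 28; no integer root y with |y| ≤ 4.
  x = 4: f_y(4, y) = -6*y**2 - 46*y - 12; no integer root y with |y| ≤ 4.
Only singular point on the grid: (-2, -3).
Classify: substitute x = -2 + u, y = -3 + v and expand: f = -3*u**3 + 2*u**2*v - u*v**2 - 2*v**3 + v**2.
No constant or linear terms (consistent with a singular point). Quadratic part: v**2. Cubic part: -3*u**3 + 2*u**2*v - u*v**2 - 2*v**3.
The quadratic part v**2 is a perfect square, so there is a single (double) tangent line v = 0, i.e. y = -3. Restricting the cubic part to that line (v = 0) leaves -3*u**3 ≠ 0, so f is not divisible by v and the branch is v² ≈ 3*u**3 to lowest order — this is a cusp.
Classification: cusp.


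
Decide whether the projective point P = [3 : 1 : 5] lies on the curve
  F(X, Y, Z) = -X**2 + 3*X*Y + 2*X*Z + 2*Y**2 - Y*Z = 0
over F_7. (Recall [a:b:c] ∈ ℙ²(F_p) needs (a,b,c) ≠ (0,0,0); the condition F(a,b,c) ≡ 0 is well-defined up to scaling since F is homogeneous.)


F(3,1,5) ≡ 6 (mod 7); P is NOT on the curve.

Evaluate F(3, 1, 5) term-by-term (mod 7).
  -X**2 ↦ -1·9·1·1 = -9
  3*X*Y ↦ 3·3·1·1 = 9
  2*X*Z ↦ 2·3·1·5 = 30
  2*Y**2 ↦ 2·1·1·1 = 2
  -Y*Z ↦ -1·1·1·5 = -5
Sum: F(3, 1, 5) = (-9) + (9) + (30) + (2) + (-5) = 27.
Reducing mod 7: 27 ≡ 6 (mod 7).
Since F(a, b, c) ≡ 6 ≠ 0 (mod 7), P does NOT lie on the curve.


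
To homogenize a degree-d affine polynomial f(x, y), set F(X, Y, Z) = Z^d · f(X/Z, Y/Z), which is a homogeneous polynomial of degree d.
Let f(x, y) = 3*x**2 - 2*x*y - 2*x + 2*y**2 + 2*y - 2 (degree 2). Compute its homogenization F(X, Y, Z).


F(X, Y, Z) = 3*X**2 - 2*X*Y - 2*X*Z + 2*Y**2 + 2*Y*Z - 2*Z**2

deg(f) = 2.
Substitute x = X/Z, y = Y/Z into f, then multiply by Z^2.
  monomial 3·x^2·y^0 ↦ 3·X^2·Y^0·Z^0.
  monomial -2·x^1·y^1 ↦ -2·X^1·Y^1·Z^0.
  monomial -2·x^1·y^0 ↦ -2·X^1·Y^0·Z^1.
  monomial 2·x^0·y^2 ↦ 2·X^0·Y^2·Z^0.
  monomial 2·x^0·y^1 ↦ 2·X^0·Y^1·Z^1.
  monomial -2·x^0·y^0 ↦ -2·X^0·Y^0·Z^2.
Collecting: F(X, Y, Z) = 3*X**2 - 2*X*Y - 2*X*Z + 2*Y**2 + 2*Y*Z - 2*Z**2.


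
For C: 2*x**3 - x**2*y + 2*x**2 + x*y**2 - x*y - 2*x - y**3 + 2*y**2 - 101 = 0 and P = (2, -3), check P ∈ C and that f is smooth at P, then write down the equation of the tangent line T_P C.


Tangent line at P: 54*x - 57*y - 279 = 0.

Step 1: f(2, -3) = 0, so P lies on C.
Step 2: partial derivatives
  f_x(x, y) = 6*x**2 - 2*x*y + 4*x + y**2 - y - 2, f_y(x, y) = -x**2 + 2*x*y - x - 3*y**2 + 4*y.
  f_x(P) = 54, f_y(P) = -57 (gradient nonzero, so P is smooth).
Step 3: tangent line at P: 54·(x − 2) + -57·(y − -3) = 0.
Expanding: 54*x - 57*y - 279 = 0.


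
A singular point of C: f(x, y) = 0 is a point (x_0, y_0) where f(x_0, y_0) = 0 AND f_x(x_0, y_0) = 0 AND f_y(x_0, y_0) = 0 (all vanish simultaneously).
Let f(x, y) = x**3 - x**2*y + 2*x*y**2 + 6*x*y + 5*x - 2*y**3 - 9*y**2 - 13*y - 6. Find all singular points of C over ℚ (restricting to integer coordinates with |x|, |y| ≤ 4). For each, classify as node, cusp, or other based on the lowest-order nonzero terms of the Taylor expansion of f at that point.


Singular points: {(-1, -2)}; classification: node.

Compute partial derivatives:
  f_x = 3*x**2 - 2*x*y + 2*y**2 + 6*y + 5.
  f_y = -x**2 + 4*x*y + 6*x - 6*y**2 - 18*y - 13.
Scan x_0 ∈ {−4, ..., 4}. For each x_0, f_y(x_0, y) is a polynomial in y; find its integer roots y ∈ {−4, ..., 4}, then test f_x and f at those candidates.
  x = -4: f_y(-4, y) = -6*y**2 - 34*y - 53; no integer root y with |y| ≤ 4.
  x = -3: f_y(-3, y) = -6*y**2 - 30*y - 40; no integer root y with |y| ≤ 4.
  x = -2: f_y(-2, y) = -6*y**2 - 26*y - 29; no integer root y with |y| ≤ 4.
  x = -1: f_y(-1, y) = -6*y**2 - 22*y - 20; vanishes at y ∈ {-2}. (-1, -2): f_x = 0, f = 0 — SINGULAR.
  x = 0: f_y(0, y) = -6*y**2 - 18*y - 13; no integer root y with |y| ≤ 4.
  x = 1: f_y(1, y) = -6*y**2 - 14*y - 8; vanishes at y ∈ {-1}. (1, -1): f_x = 6 ≠ 0.
  x = 2: f_y(2, y) = -6*y**2 - 10*y - 5; no integer root y with |y| ≤ 4.
  x = 3: f_y(3, y) = -6*y**2 - 6*y - 4; no integer root y with |y| ≤ 4.
  x = 4: f_y(4, y) = -6*y**2 - 2*y - 5; no integer root y with |y| ≤ 4.
Only singular point on the grid: (-1, -2).
Classify: substitute x = -1 + u, y = -2 + v and expand: f = u**3 - u**2*v - u**2 + 2*u*v**2 - 2*v**3 + v**2.
No constant or linear terms (consistent with a singular point). Quadratic part: -u**2 + v**2. Cubic part: u**3 - u**2*v + 2*u*v**2 - 2*v**3.
The quadratic part v**2 - u**2 = (v − u)(v + u) splits into two distinct linear factors, so there are two distinct tangent lines y − -2 = ±(x − -1) — this is a node (ordinary double point).
Classification: node.


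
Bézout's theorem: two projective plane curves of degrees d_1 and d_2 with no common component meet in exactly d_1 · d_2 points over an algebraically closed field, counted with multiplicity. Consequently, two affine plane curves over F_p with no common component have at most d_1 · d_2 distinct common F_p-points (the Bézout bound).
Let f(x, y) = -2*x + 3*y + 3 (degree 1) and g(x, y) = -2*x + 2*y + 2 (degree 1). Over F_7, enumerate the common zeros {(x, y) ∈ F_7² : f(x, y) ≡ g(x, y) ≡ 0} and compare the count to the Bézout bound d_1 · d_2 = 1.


Common zeros: {(0, 6)}; count = 1; Bézout bound = 1.

deg(f) = 1, deg(g) = 1, so Bézout bound = 1.
Scan x ∈ F_7. For each x, list the y ∈ F_7 with f(x, y) ≡ 0 and those with g(x, y) ≡ 0 (mod 7); the common zeros in that column are the intersection.
  x = 0: f ≡ 0 at y ∈ {6}; g ≡ 0 at y ∈ {6}; common: {6}.
  x = 1: f ≡ 0 at y ∈ {2}; g ≡ 0 at y ∈ {0}; common: ∅.
  x = 2: f ≡ 0 at y ∈ {5}; g ≡ 0 at y ∈ {1}; common: ∅.
  x = 3: f ≡ 0 at y ∈ {1}; g ≡ 0 at y ∈ {2}; common: ∅.
  x = 4: f ≡ 0 at y ∈ {4}; g ≡ 0 at y ∈ {3}; common: ∅.
  x = 5: f ≡ 0 at y ∈ {0}; g ≡ 0 at y ∈ {4}; common: ∅.
  x = 6: f ≡ 0 at y ∈ {3}; g ≡ 0 at y ∈ {5}; common: ∅.
Collecting: common zeros = {(0, 6)}, so the count is 1.
Comparison with the Bézout bound: 1 ≤ 1 = deg(f)·deg(g), as expected for curves with no common component (the bound is attained).


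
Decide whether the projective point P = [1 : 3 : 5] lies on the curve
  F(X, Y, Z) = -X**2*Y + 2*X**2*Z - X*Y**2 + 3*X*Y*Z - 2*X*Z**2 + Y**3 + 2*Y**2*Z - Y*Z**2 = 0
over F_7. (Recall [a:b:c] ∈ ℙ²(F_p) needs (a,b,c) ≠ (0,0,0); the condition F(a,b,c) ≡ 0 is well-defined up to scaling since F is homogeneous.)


F(1,3,5) ≡ 0 (mod 7); P is on the curve.

Evaluate F(1, 3, 5) term-by-term (mod 7).
  -X**2*Y ↦ -1·1·3·1 = -3
  2*X**2*Z ↦ 2·1·1·5 = 10
  -X*Y**2 ↦ -1·1·9·1 = -9
  3*X*Y*Z ↦ 3·1·3·5 = 45
  -2*X*Z**2 ↦ -2·1·1·25 = -50
  Y**3 ↦ 1·1·27·1 = 27
  2*Y**2*Z ↦ 2·1·9·5 = 90
  -Y*Z**2 ↦ -1·1·3·25 = -75
Sum: F(1, 3, 5) = (-3) + (10) + (-9) + (45) + (-50) + (27) + (90) + (-75) = 35.
Reducing mod 7: 35 ≡ 0 (mod 7).
Since F(a, b, c) ≡ 0 (mod 7), P lies on the curve.


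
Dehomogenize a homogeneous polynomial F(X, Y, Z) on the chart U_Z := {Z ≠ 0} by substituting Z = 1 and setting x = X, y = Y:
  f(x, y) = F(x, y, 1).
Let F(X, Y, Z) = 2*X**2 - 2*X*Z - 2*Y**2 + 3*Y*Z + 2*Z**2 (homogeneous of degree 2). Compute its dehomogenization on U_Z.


f(x, y) = 2*x**2 - 2*x - 2*y**2 + 3*y + 2

On U_Z we set Z = 1. Each monomial c·X^i·Y^j·Z^k in F becomes c·x^i·y^j·1^k = c·x^i·y^j.
Substituting Z = 1: F(X, Y, 1) = 2*x**2 - 2*x - 2*y**2 + 3*y + 2.
Note: deg(f) ≤ deg(F) = 2; strict inequality happens when F is divisible by Z (lost terms).


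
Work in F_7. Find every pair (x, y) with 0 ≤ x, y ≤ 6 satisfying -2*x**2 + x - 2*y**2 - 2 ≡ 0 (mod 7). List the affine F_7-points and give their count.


Affine F_7-points: {(1, 3), (1, 4), (3, 3), (3, 4), (5, 1), (5, 6), (6, 1), (6, 6)}; count = 8.

For each of the 49 pairs (x, y) ∈ F_7², evaluate f(x, y) mod 7. Record the zeros.
  x = 0: [0↦5, 1↦3, 2↦4, 3↦1, 4↦1, 5↦4, 6↦3]  zeros at y ∈ ∅
  x = 1: [0↦4, 1↦2, 2↦3, 3↦0, 4↦0, 5↦3, 6↦2]  zeros at y ∈ {3, 4}
  x = 2: [0↦6, 1↦4, 2↦5, 3↦2, 4↦2, 5↦5, 6↦4]  zeros at y ∈ ∅
  x = 3: [0↦4, 1↦2, 2↦3, 3↦0, 4↦0, 5↦3, 6↦2]  zeros at y ∈ {3, 4}
  x = 4: [0↦5, 1↦3, 2↦4, 3↦1, 4↦1, 5↦4, 6↦3]  zeros at y ∈ ∅
  x = 5: [0↦2, 1↦0, 2↦1, 3↦5, 4↦5, 5↦1, 6↦0]  zeros at y ∈ {1, 6}
  x = 6: [0↦2, 1↦0, 2↦1, 3↦5, 4↦5, 5↦1, 6↦0]  zeros at y ∈ {1, 6}
Collecting zeros: affine points = {(1, 3), (1, 4), (3, 3), (3, 4), (5, 1), (5, 6), (6, 1), (6, 6)}.
Total count |C(F_7)_aff| = 8.


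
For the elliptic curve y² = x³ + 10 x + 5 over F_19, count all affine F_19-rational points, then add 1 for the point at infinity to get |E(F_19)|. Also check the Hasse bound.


Affine points = {(0, 9), (0, 10), (1, 4), (1, 15), (3, 9), (3, 10), (5, 3), (5, 16), (7, 0), (9, 8), (9, 11), (14, 1), (14, 18), (16, 9), (16, 10)}; affine count = 15; |E(F_19)| = 16.

Discriminant check: Δ ∝ 4a³ + 27b² = 4·10³ + 27·5² = 4·1000 + 27·25 ≡ 1 (mod 19). Nonzero ⇒ E is nonsingular.
For each x ∈ F_19, compute rhs = x³ + 10·x + 5 mod 19, then count y ∈ F_19 with y² ≡ rhs.
  x = 0: rhs = 5, matching y values: 9, 10 (2 points).
  x = 1: rhs = 16, matching y values: 4, 15 (2 points).
  x = 2: rhs = 14, matching y values: none (0 points).
  x = 3: rhs = 5, matching y values: 9, 10 (2 points).
  x = 4: rhs = 14, matching y values: none (0 points).
  x = 5: rhs = 9, matching y values: 3, 16 (2 points).
  x = 6: rhs = 15, matching y values: none (0 points).
  x = 7: rhs = 0, matching y values: 0 (1 points).
  x = 8: rhs = 8, matching y values: none (0 points).
  x = 9: rhs = 7, matching y values: 8, 11 (2 points).
  x = 10: rhs = 3, matching y values: none (0 points).
  x = 11: rhs = 2, matching y values: none (0 points).
  x = 12: rhs = 10, matching y values: none (0 points).
  x = 13: rhs = 14, matching y values: none (0 points).
  x = 14: rhs = 1, matching y values: 1, 18 (2 points).
  x = 15: rhs = 15, matching y values: none (0 points).
  x = 16: rhs = 5, matching y values: 9, 10 (2 points).
  x = 17: rhs = 15, matching y values: none (0 points).
  x = 18: rhs = 13, matching y values: none (0 points).
Total affine count: 15.
Full point count |E(F_19)| = 15 + 1 = 16.
Hasse bound: |16 − (19+1)| = |-4| = 4 ≤ 2√19 ≈ 8.7178 ✓.


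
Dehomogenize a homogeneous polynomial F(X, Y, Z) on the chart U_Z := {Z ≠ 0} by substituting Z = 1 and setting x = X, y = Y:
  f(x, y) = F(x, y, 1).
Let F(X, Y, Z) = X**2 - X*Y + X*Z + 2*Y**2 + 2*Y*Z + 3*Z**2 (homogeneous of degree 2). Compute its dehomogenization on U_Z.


f(x, y) = x**2 - x*y + x + 2*y**2 + 2*y + 3

On U_Z we set Z = 1. Each monomial c·X^i·Y^j·Z^k in F becomes c·x^i·y^j·1^k = c·x^i·y^j.
Substituting Z = 1: F(X, Y, 1) = x**2 - x*y + x + 2*y**2 + 2*y + 3.
Note: deg(f) ≤ deg(F) = 2; strict inequality happens when F is divisible by Z (lost terms).


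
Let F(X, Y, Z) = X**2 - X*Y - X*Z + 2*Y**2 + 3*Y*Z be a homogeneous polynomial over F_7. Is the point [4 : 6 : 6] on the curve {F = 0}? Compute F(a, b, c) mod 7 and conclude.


F(4,6,6) ≡ 1 (mod 7); P is NOT on the curve.

Evaluate F(4, 6, 6) term-by-term (mod 7).
  X**2 ↦ 1·16·1·1 = 16
  -X*Y ↦ -1·4·6·1 = -24
  -X*Z ↦ -1·4·1·6 = -24
  2*Y**2 ↦ 2·1·36·1 = 72
  3*Y*Z ↦ 3·1·6·6 = 108
Sum: F(4, 6, 6) = (16) + (-24) + (-24) + (72) + (108) = 148.
Reducing mod 7: 148 ≡ 1 (mod 7).
Since F(a, b, c) ≡ 1 ≠ 0 (mod 7), P does NOT lie on the curve.


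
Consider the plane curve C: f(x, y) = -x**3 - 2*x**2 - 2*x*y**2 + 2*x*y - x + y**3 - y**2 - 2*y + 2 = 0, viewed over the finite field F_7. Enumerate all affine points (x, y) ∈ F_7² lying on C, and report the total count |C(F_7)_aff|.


Affine F_7-points: {(0, 1), (0, 3), (0, 4), (1, 4), (2, 3), (3, 3), (4, 0), (4, 4), (4, 5), (6, 1)}; count = 10.

For each of the 49 pairs (x, y) ∈ F_7², evaluate f(x, y) mod 7. Record the zeros.
  x = 0: [0↦2, 1↦0, 2↦2, 3↦0, 4↦0, 5↦1, 6↦2]  zeros at y ∈ {1, 3, 4}
  x = 1: [0↦5, 1↦3, 2↦1, 3↦5, 4↦0, 5↦6, 6↦1]  zeros at y ∈ {4}
  x = 2: [0↦5, 1↦3, 2↦4, 3↦0, 4↦4, 5↦1, 6↦4]  zeros at y ∈ {3}
  x = 3: [0↦3, 1↦1, 2↦5, 3↦0, 4↦6, 5↦1, 6↦5]  zeros at y ∈ {3}
  x = 4: [0↦0, 1↦5, 2↦5, 3↦6, 4↦0, 5↦0, 6↦5]  zeros at y ∈ {0, 4, 5}
  x = 5: [0↦4, 1↦2, 2↦5, 3↦5, 4↦1, 5↦6, 6↦5]  zeros at y ∈ ∅
  x = 6: [0↦2, 1↦0, 2↦6, 3↦5, 4↦3, 5↦6, 6↦6]  zeros at y ∈ {1}
Collecting zeros: affine points = {(0, 1), (0, 3), (0, 4), (1, 4), (2, 3), (3, 3), (4, 0), (4, 4), (4, 5), (6, 1)}.
Total count |C(F_7)_aff| = 10.


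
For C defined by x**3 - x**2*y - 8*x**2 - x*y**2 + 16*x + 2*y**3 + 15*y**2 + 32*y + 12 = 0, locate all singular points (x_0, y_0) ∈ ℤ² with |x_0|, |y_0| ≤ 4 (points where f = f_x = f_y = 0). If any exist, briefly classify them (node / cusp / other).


Singular points: {(2, -2)}; classification: cusp.

Compute partial derivatives:
  f_x = 3*x**2 - 2*x*y - 16*x - y**2 + 16.
  f_y = -x**2 - 2*x*y + 6*y**2 + 30*y + 32.
Scan x_0 ∈ {−4, ..., 4}. For each x_0, f_y(x_0, y) is a polynomial in y; find its integer roots y ∈ {−4, ..., 4}, then test f_x and f at those candidates.
  x = -4: f_y(-4, y) = 6*y**2 + 38*y + 16; no integer root y with |y| ≤ 4.
  x = -3: f_y(-3, y) = 6*y**2 + 36*y + 23; no integer root y with |y| ≤ 4.
  x = -2: f_y(-2, y) = 6*y**2 + 34*y + 28; vanishes at y ∈ {-1}. (-2, -1): f_x = 55 ≠ 0.
  x = -1: f_y(-1, y) = 6*y**2 + 32*y + 31; no integer root y with |y| ≤ 4.
  x = 0: f_y(0, y) = 6*y**2 + 30*y + 32; no integer root y with |y| ≤ 4.
  x = 1: f_y(1, y) = 6*y**2 + 28*y + 31; no integer root y with |y| ≤ 4.
  x = 2: f_y(2, y) = 6*y**2 + 26*y + 28; vanishes at y ∈ {-2}. (2, -2): f_x = 0, f = 0 — SINGULAR.
  x = 3: f_y(3, y) = 6*y**2 + 24*y + 23; no integer root y with |y| ≤ 4.
  x = 4: f_y(4, y) = 6*y**2 + 22*y + 16; vanishes at y ∈ {-1}. (4, -1): f_x = 7 ≠ 0.
Only singular point on the grid: (2, -2).
Classify: substitute x = 2 + u, y = -2 + v and expand: f = u**3 - u**2*v - u*v**2 + 2*v**3 + v**2.
No constant or linear terms (consistent with a singular point). Quadratic part: v**2. Cubic part: u**3 - u**2*v - u*v**2 + 2*v**3.
The quadratic part v**2 is a perfect square, so there is a single (double) tangent line v = 0, i.e. y = -2. Restricting the cubic part to that line (v = 0) leaves u**3 ≠ 0, so f is not divisible by v and the branch is v² ≈ -u**3 to lowest order — this is a cusp.
Classification: cusp.


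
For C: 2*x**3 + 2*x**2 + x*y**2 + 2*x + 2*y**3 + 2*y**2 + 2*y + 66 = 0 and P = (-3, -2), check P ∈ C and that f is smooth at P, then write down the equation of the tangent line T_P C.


Tangent line at P: 48*x + 30*y + 204 = 0.

Step 1: f(-3, -2) = 0, so P lies on C.
Step 2: partial derivatives
  f_x(x, y) = 6*x**2 + 4*x + y**2 + 2, f_y(x, y) = 2*x*y + 6*y**2 + 4*y + 2.
  f_x(P) = 48, f_y(P) = 30 (gradient nonzero, so P is smooth).
Step 3: tangent line at P: 48·(x − -3) + 30·(y − -2) = 0.
Expanding: 48*x + 30*y + 204 = 0.


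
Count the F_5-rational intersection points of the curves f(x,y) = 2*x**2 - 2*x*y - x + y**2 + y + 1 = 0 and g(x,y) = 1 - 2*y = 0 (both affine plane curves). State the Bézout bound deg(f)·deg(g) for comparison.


Common zeros: {(3, 3)}; count = 1; Bézout bound = 2.

deg(f) = 2, deg(g) = 1, so Bézout bound = 2.
Scan x ∈ F_5. For each x, list the y ∈ F_5 with f(x, y) ≡ 0 and those with g(x, y) ≡ 0 (mod 5); the common zeros in that column are the intersection.
  x = 0: f ≡ 0 at y ∈ ∅; g ≡ 0 at y ∈ {3}; common: ∅.
  x = 1: f ≡ 0 at y ∈ ∅; g ≡ 0 at y ∈ {3}; common: ∅.
  x = 2: f ≡ 0 at y ∈ {1, 2}; g ≡ 0 at y ∈ {3}; common: ∅.
  x = 3: f ≡ 0 at y ∈ {2, 3}; g ≡ 0 at y ∈ {3}; common: {3}.
  x = 4: f ≡ 0 at y ∈ ∅; g ≡ 0 at y ∈ {3}; common: ∅.
Collecting: common zeros = {(3, 3)}, so the count is 1.
Comparison with the Bézout bound: 1 ≤ 2 = deg(f)·deg(g), as expected for curves with no common component (the affine F_5-count falls short of the bound because intersections may lie at infinity, over extension fields, or carry multiplicity).


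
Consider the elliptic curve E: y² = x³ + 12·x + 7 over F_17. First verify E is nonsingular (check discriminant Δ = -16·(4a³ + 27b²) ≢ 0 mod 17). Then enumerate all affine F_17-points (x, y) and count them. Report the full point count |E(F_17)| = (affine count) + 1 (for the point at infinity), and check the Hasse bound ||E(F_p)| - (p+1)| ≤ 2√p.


Affine points = {(3, 6), (3, 11), (4, 0), (7, 3), (7, 14), (11, 5), (11, 12), (12, 3), (12, 14), (15, 3), (15, 14)}; affine count = 11; |E(F_17)| = 12.

Discriminant check: Δ ∝ 4a³ + 27b² = 4·12³ + 27·7² = 4·1728 + 27·49 ≡ 7 (mod 17). Nonzero ⇒ E is nonsingular.
For each x ∈ F_17, compute rhs = x³ + 12·x + 7 mod 17, then count y ∈ F_17 with y² ≡ rhs.
  x = 0: rhs = 7, matching y values: none (0 points).
  x = 1: rhs = 3, matching y values: none (0 points).
  x = 2: rhs = 5, matching y values: none (0 points).
  x = 3: rhs = 2, matching y values: 6, 11 (2 points).
  x = 4: rhs = 0, matching y values: 0 (1 points).
  x = 5: rhs = 5, matching y values: none (0 points).
  x = 6: rhs = 6, matching y values: none (0 points).
  x = 7: rhs = 9, matching y values: 3, 14 (2 points).
  x = 8: rhs = 3, matching y values: none (0 points).
  x = 9: rhs = 11, matching y values: none (0 points).
  x = 10: rhs = 5, matching y values: none (0 points).
  x = 11: rhs = 8, matching y values: 5, 12 (2 points).
  x = 12: rhs = 9, matching y values: 3, 14 (2 points).
  x = 13: rhs = 14, matching y values: none (0 points).
  x = 14: rhs = 12, matching y values: none (0 points).
  x = 15: rhs = 9, matching y values: 3, 14 (2 points).
  x = 16: rhs = 11, matching y values: none (0 points).
Total affine count: 11.
Full point count |E(F_17)| = 11 + 1 = 12.
Hasse bound: |12 − (17+1)| = |-6| = 6 ≤ 2√17 ≈ 8.2462 ✓.


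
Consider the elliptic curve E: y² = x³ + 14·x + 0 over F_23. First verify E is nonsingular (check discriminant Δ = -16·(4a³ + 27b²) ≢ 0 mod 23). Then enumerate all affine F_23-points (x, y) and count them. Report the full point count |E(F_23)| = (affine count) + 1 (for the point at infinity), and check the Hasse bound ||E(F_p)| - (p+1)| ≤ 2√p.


Affine points = {(0, 0), (2, 6), (2, 17), (3, 0), (6, 1), (6, 22), (7, 2), (7, 21), (8, 7), (8, 16), (9, 2), (9, 21), (10, 6), (10, 17), (11, 6), (11, 17), (18, 9), (18, 14), (19, 8), (19, 15), (20, 0), (22, 10), (22, 13)}; affine count = 23; |E(F_23)| = 24.

Discriminant check: Δ ∝ 4a³ + 27b² = 4·14³ + 27·0² = 4·2744 + 27·0 ≡ 5 (mod 23). Nonzero ⇒ E is nonsingular.
For each x ∈ F_23, compute rhs = x³ + 14·x + 0 mod 23, then count y ∈ F_23 with y² ≡ rhs.
  x = 0: rhs = 0, matching y values: 0 (1 points).
  x = 1: rhs = 15, matching y values: none (0 points).
  x = 2: rhs = 13, matching y values: 6, 17 (2 points).
  x = 3: rhs = 0, matching y values: 0 (1 points).
  x = 4: rhs = 5, matching y values: none (0 points).
  x = 5: rhs = 11, matching y values: none (0 points).
  x = 6: rhs = 1, matching y values: 1, 22 (2 points).
  x = 7: rhs = 4, matching y values: 2, 21 (2 points).
  x = 8: rhs = 3, matching y values: 7, 16 (2 points).
  x = 9: rhs = 4, matching y values: 2, 21 (2 points).
  x = 10: rhs = 13, matching y values: 6, 17 (2 points).
  x = 11: rhs = 13, matching y values: 6, 17 (2 points).
  x = 12: rhs = 10, matching y values: none (0 points).
  x = 13: rhs = 10, matching y values: none (0 points).
  x = 14: rhs = 19, matching y values: none (0 points).
  x = 15: rhs = 20, matching y values: none (0 points).
  x = 16: rhs = 19, matching y values: none (0 points).
  x = 17: rhs = 22, matching y values: none (0 points).
  x = 18: rhs = 12, matching y values: 9, 14 (2 points).
  x = 19: rhs = 18, matching y values: 8, 15 (2 points).
  x = 20: rhs = 0, matching y values: 0 (1 points).
  x = 21: rhs = 10, matching y values: none (0 points).
  x = 22: rhs = 8, matching y values: 10, 13 (2 points).
Total affine count: 23.
Full point count |E(F_23)| = 23 + 1 = 24.
Hasse bound: |24 − (23+1)| = |0| = 0 ≤ 2√23 ≈ 9.5917 ✓.
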